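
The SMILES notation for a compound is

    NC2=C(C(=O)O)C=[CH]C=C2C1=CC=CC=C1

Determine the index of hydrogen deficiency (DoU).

Degree of unsaturation = (number of rings) + (number of π bonds).
Ring closures in the SMILES: 2.
π bonds: 7 double bonds (each 1 DoU) → 7 DoU from unsaturation.
Total DoU = 2 + 7 = 9.

9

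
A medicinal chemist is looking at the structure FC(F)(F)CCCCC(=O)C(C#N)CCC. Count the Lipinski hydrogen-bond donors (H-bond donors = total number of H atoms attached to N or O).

0

Donors: find every N or O and count the H atoms it carries.
  atom 10 (O): bond orders sum to 2 → 0 H
  atom 13 (N): bond orders sum to 3 → 0 H
Lipinski HBD = 0.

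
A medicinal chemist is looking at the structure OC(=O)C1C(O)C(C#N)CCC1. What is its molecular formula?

C8H11NO3

Walk through each heavy atom and fill implicit hydrogens from standard valence (C 4, N 3, O 2, S 2, halogen 1):
  atom 1: O, bond orders sum to 1 (valence 2) → 1 H
  atom 2: C, bond orders sum to 4 (valence 4) → 0 H
  atom 3: O, bond orders sum to 2 (valence 2) → 0 H
  atom 4: C, bond orders sum to 3 (valence 4) → 1 H
  atom 5: C, bond orders sum to 3 (valence 4) → 1 H
  atom 6: O, bond orders sum to 1 (valence 2) → 1 H
  atom 7: C, bond orders sum to 3 (valence 4) → 1 H
  atom 8: C, bond orders sum to 4 (valence 4) → 0 H
  atom 9: N, bond orders sum to 3 (valence 3) → 0 H
  atom 10: C, bond orders sum to 2 (valence 4) → 2 H
  atom 11: C, bond orders sum to 2 (valence 4) → 2 H
  atom 12: C, bond orders sum to 2 (valence 4) → 2 H
Totals → C:8, H:11, N:1, O:3.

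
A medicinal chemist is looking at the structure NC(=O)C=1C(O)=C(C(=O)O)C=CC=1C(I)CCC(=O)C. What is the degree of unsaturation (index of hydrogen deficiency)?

Degree of unsaturation = (number of rings) + (number of π bonds).
Ring closures in the SMILES: 1.
π bonds: 6 double bonds (each 1 DoU) → 6 DoU from unsaturation.
Total DoU = 1 + 6 = 7.

7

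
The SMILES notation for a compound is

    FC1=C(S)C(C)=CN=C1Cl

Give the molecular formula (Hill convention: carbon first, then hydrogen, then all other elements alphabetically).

C6H5ClFNS

Walk through each heavy atom and fill implicit hydrogens from standard valence (C 4, N 3, O 2, S 2, halogen 1):
  atom 1: F (halogen, monovalent) → 0 H
  atom 2: C, bond orders sum to 4 (valence 4) → 0 H
  atom 3: C, bond orders sum to 4 (valence 4) → 0 H
  atom 4: S, bond orders sum to 1 (valence 2) → 1 H
  atom 5: C, bond orders sum to 4 (valence 4) → 0 H
  atom 6: C, bond orders sum to 1 (valence 4) → 3 H
  atom 7: C, bond orders sum to 3 (valence 4) → 1 H
  atom 8: N, bond orders sum to 3 (valence 3) → 0 H
  atom 9: C, bond orders sum to 4 (valence 4) → 0 H
  atom 10: Cl (halogen, monovalent) → 0 H
Totals → C:6, H:5, Cl:1, F:1, N:1, S:1.
In Hill order: C6H5ClFNS.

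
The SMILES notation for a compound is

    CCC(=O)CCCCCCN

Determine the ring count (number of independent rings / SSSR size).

In SMILES, each pair of matching ring-closure digits denotes one ring-closing bond; the number of such bonds equals the number of independent rings.
Ring-closure bonds here: 0.

0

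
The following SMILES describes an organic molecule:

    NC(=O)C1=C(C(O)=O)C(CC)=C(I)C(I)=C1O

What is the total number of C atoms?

Count every carbon token in the SMILES (each C, including those in ring-closure positions and inside branches).
Carbon count: 10.

10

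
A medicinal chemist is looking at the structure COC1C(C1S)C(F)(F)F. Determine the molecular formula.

C5H7F3OS

Walk through each heavy atom and fill implicit hydrogens from standard valence (C 4, N 3, O 2, S 2, halogen 1):
  atom 1: C, bond orders sum to 1 (valence 4) → 3 H
  atom 2: O, bond orders sum to 2 (valence 2) → 0 H
  atom 3: C, bond orders sum to 3 (valence 4) → 1 H
  atom 4: C, bond orders sum to 3 (valence 4) → 1 H
  atom 5: C, bond orders sum to 3 (valence 4) → 1 H
  atom 6: S, bond orders sum to 1 (valence 2) → 1 H
  atom 7: C, bond orders sum to 4 (valence 4) → 0 H
  atom 8: F (halogen, monovalent) → 0 H
  atom 9: F (halogen, monovalent) → 0 H
  atom 10: F (halogen, monovalent) → 0 H
Totals → C:5, H:7, F:3, O:1, S:1.
In Hill order: C5H7F3OS.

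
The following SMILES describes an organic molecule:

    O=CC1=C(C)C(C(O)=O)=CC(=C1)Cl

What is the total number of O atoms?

Scan the SMILES for O atoms (remember two-letter symbols like Cl and Br are single atoms).
Oxygen count: 3.

3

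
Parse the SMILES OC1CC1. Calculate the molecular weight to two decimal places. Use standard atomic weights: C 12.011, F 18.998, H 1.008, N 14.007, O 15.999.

First, the molecular formula is C3H6O (counting implicit H from valence).
  C: 3 × 12.011 = 36.033
  H: 6 × 1.008 = 6.048
  O: 1 × 15.999 = 15.999
Sum: 3×12.011 + 6×1.008 + 1×15.999 = 58.080 → 58.08 g/mol.

58.08 g/mol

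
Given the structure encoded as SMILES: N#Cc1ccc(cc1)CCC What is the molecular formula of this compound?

Walk through each heavy atom and fill implicit hydrogens from standard valence (C 4, N 3, O 2, S 2, halogen 1); for lowercase aromatic atoms, an aromatic c carries 1 H when it has two neighbours and 0 H with three, and aromatic n carries 0 H:
  atom 1: N, bond orders sum to 3 (valence 3) → 0 H
  atom 2: C, bond orders sum to 4 (valence 4) → 0 H
  atom 3: aromatic c, 3 neighbours → 0 H
  atom 4: aromatic c, 2 neighbours → 1 H
  atom 5: aromatic c, 2 neighbours → 1 H
  atom 6: aromatic c, 3 neighbours → 0 H
  atom 7: aromatic c, 2 neighbours → 1 H
  atom 8: aromatic c, 2 neighbours → 1 H
  atom 9: C, bond orders sum to 2 (valence 4) → 2 H
  atom 10: C, bond orders sum to 2 (valence 4) → 2 H
  atom 11: C, bond orders sum to 1 (valence 4) → 3 H
Totals → C:10, H:11, N:1.

C10H11N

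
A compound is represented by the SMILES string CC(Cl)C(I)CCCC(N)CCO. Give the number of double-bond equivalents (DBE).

Molecular formula: C9H19ClINO.
DoU = (2C + 2 + N − H − X) / 2, where X is the halogen count and O/S are ignored.
    = (2·9 + 2 + 1 − 19 − 2) / 2 = 0 / 2 = 0.

0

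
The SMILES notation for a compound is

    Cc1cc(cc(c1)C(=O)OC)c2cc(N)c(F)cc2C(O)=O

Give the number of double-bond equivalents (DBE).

10

Molecular formula: C16H14FNO4.
DoU = (2C + 2 + N − H − X) / 2, where X is the halogen count and O/S are ignored.
    = (2·16 + 2 + 1 − 14 − 1) / 2 = 20 / 2 = 10.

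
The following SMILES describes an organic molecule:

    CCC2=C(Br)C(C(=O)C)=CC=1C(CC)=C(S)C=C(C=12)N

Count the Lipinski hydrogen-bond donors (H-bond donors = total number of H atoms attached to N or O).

2

Donors: find every N or O and count the H atoms it carries.
  atom 8 (O): bond orders sum to 2 → 0 H
  atom 20 (N): bond orders sum to 1 → 2 H
Lipinski HBD = 2.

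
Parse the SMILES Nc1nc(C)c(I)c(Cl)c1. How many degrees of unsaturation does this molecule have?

4

Molecular formula: C6H6ClIN2.
DoU = (2C + 2 + N − H − X) / 2, where X is the halogen count and O/S are ignored.
    = (2·6 + 2 + 2 − 6 − 2) / 2 = 8 / 2 = 4.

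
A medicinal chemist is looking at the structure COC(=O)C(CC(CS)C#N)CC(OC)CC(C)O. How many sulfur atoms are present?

Scan the SMILES for S atoms (remember two-letter symbols like Cl and Br are single atoms).
Sulfur count: 1.

1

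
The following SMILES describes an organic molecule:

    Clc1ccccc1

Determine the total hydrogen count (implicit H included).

Walk through each heavy atom and fill implicit hydrogens from standard valence (C 4, N 3, O 2, S 2, halogen 1); for lowercase aromatic atoms, an aromatic c carries 1 H when it has two neighbours and 0 H with three, and aromatic n carries 0 H:
  atom 1: Cl (halogen, monovalent) → 0 H
  atom 2: aromatic c, 3 neighbours → 0 H
  atom 3: aromatic c, 2 neighbours → 1 H
  atom 4: aromatic c, 2 neighbours → 1 H
  atom 5: aromatic c, 2 neighbours → 1 H
  atom 6: aromatic c, 2 neighbours → 1 H
  atom 7: aromatic c, 2 neighbours → 1 H
Total hydrogens: 5.

5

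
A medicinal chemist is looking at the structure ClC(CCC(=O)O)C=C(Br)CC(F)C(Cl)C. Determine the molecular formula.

C10H14BrCl2FO2

Walk through each heavy atom and fill implicit hydrogens from standard valence (C 4, N 3, O 2, S 2, halogen 1):
  atom 1: Cl (halogen, monovalent) → 0 H
  atom 2: C, bond orders sum to 3 (valence 4) → 1 H
  atom 3: C, bond orders sum to 2 (valence 4) → 2 H
  atom 4: C, bond orders sum to 2 (valence 4) → 2 H
  atom 5: C, bond orders sum to 4 (valence 4) → 0 H
  atom 6: O, bond orders sum to 2 (valence 2) → 0 H
  atom 7: O, bond orders sum to 1 (valence 2) → 1 H
  atom 8: C, bond orders sum to 3 (valence 4) → 1 H
  atom 9: C, bond orders sum to 4 (valence 4) → 0 H
  atom 10: Br (halogen, monovalent) → 0 H
  atom 11: C, bond orders sum to 2 (valence 4) → 2 H
  atom 12: C, bond orders sum to 3 (valence 4) → 1 H
  atom 13: F (halogen, monovalent) → 0 H
  atom 14: C, bond orders sum to 3 (valence 4) → 1 H
  atom 15: Cl (halogen, monovalent) → 0 H
  atom 16: C, bond orders sum to 1 (valence 4) → 3 H
Totals → C:10, H:14, Br:1, Cl:2, F:1, O:2.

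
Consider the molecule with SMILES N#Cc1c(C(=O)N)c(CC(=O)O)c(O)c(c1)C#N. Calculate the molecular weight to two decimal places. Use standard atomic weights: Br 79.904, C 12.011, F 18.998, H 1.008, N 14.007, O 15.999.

245.19 g/mol

First, the molecular formula is C11H7N3O4 (counting implicit H from valence).
  C: 11 × 12.011 = 132.121
  H: 7 × 1.008 = 7.056
  N: 3 × 14.007 = 42.021
  O: 4 × 15.999 = 63.996
Sum: 11×12.011 + 7×1.008 + 3×14.007 + 4×15.999 = 245.194 → 245.19 g/mol.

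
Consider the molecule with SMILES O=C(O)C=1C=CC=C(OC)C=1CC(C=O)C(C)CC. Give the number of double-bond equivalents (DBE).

6

Degree of unsaturation = (number of rings) + (number of π bonds).
Ring closures in the SMILES: 1.
π bonds: 5 double bonds (each 1 DoU) → 5 DoU from unsaturation.
Total DoU = 1 + 5 = 6.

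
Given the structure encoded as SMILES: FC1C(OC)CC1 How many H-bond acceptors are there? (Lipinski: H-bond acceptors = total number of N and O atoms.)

N atoms: 0; O atoms: 1.
Lipinski HBA = 0 + 1 = 1.

1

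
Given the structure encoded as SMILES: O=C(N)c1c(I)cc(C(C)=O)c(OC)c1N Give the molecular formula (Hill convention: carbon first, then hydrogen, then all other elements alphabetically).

Walk through each heavy atom and fill implicit hydrogens from standard valence (C 4, N 3, O 2, S 2, halogen 1); for lowercase aromatic atoms, an aromatic c carries 1 H when it has two neighbours and 0 H with three, and aromatic n carries 0 H:
  atom 1: O, bond orders sum to 2 (valence 2) → 0 H
  atom 2: C, bond orders sum to 4 (valence 4) → 0 H
  atom 3: N, bond orders sum to 1 (valence 3) → 2 H
  atom 4: aromatic c, 3 neighbours → 0 H
  atom 5: aromatic c, 3 neighbours → 0 H
  atom 6: I (halogen, monovalent) → 0 H
  atom 7: aromatic c, 2 neighbours → 1 H
  atom 8: aromatic c, 3 neighbours → 0 H
  atom 9: C, bond orders sum to 4 (valence 4) → 0 H
  atom 10: C, bond orders sum to 1 (valence 4) → 3 H
  atom 11: O, bond orders sum to 2 (valence 2) → 0 H
  atom 12: aromatic c, 3 neighbours → 0 H
  atom 13: O, bond orders sum to 2 (valence 2) → 0 H
  atom 14: C, bond orders sum to 1 (valence 4) → 3 H
  atom 15: aromatic c, 3 neighbours → 0 H
  atom 16: N, bond orders sum to 1 (valence 3) → 2 H
Totals → C:10, H:11, I:1, N:2, O:3.
In Hill order: C10H11IN2O3.

C10H11IN2O3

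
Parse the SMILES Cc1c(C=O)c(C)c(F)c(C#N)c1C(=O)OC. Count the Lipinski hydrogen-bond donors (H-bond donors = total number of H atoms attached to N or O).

Donors: find every N or O and count the H atoms it carries.
  atom 5 (O): bond orders sum to 2 → 0 H
  atom 12 (N): bond orders sum to 3 → 0 H
  atom 15 (O): bond orders sum to 2 → 0 H
  atom 16 (O): bond orders sum to 2 → 0 H
Lipinski HBD = 0.

0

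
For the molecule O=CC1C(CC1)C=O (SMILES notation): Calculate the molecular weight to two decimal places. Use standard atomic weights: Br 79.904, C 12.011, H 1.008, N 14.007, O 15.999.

112.13 g/mol

First, the molecular formula is C6H8O2 (counting implicit H from valence).
  C: 6 × 12.011 = 72.066
  H: 8 × 1.008 = 8.064
  O: 2 × 15.999 = 31.998
Sum: 6×12.011 + 8×1.008 + 2×15.999 = 112.128 → 112.13 g/mol.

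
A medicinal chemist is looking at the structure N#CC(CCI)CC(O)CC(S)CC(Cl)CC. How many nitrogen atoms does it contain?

Scan the SMILES for N atoms (remember two-letter symbols like Cl and Br are single atoms).
Nitrogen count: 1.

1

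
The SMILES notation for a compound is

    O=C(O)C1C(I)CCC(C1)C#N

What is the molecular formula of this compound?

C8H10INO2

Walk through each heavy atom and fill implicit hydrogens from standard valence (C 4, N 3, O 2, S 2, halogen 1):
  atom 1: O, bond orders sum to 2 (valence 2) → 0 H
  atom 2: C, bond orders sum to 4 (valence 4) → 0 H
  atom 3: O, bond orders sum to 1 (valence 2) → 1 H
  atom 4: C, bond orders sum to 3 (valence 4) → 1 H
  atom 5: C, bond orders sum to 3 (valence 4) → 1 H
  atom 6: I (halogen, monovalent) → 0 H
  atom 7: C, bond orders sum to 2 (valence 4) → 2 H
  atom 8: C, bond orders sum to 2 (valence 4) → 2 H
  atom 9: C, bond orders sum to 3 (valence 4) → 1 H
  atom 10: C, bond orders sum to 2 (valence 4) → 2 H
  atom 11: C, bond orders sum to 4 (valence 4) → 0 H
  atom 12: N, bond orders sum to 3 (valence 3) → 0 H
Totals → C:8, H:10, I:1, N:1, O:2.
In Hill order: C8H10INO2.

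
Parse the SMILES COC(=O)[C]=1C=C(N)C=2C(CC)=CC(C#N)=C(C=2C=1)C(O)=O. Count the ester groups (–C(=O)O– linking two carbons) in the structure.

The ester motif appears at heavy-atom position 3 in the SMILES.
Other groups present: 1 carboxylic acid, 1 nitrile, 1 primary amine.
Ester count: 1.

1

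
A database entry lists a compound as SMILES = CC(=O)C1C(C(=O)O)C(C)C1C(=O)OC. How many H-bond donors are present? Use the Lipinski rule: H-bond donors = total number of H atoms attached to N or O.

1

Donors: find every N or O and count the H atoms it carries.
  atom 3 (O): bond orders sum to 2 → 0 H
  atom 7 (O): bond orders sum to 2 → 0 H
  atom 8 (O): bond orders sum to 1 → 1 H
  atom 13 (O): bond orders sum to 2 → 0 H
  atom 14 (O): bond orders sum to 2 → 0 H
Lipinski HBD = 1.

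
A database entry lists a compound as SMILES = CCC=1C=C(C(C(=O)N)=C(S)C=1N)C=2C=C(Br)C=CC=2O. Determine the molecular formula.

Walk through each heavy atom and fill implicit hydrogens from standard valence (C 4, N 3, O 2, S 2, halogen 1):
  atom 1: C, bond orders sum to 1 (valence 4) → 3 H
  atom 2: C, bond orders sum to 2 (valence 4) → 2 H
  atom 3: C, bond orders sum to 4 (valence 4) → 0 H
  atom 4: C, bond orders sum to 3 (valence 4) → 1 H
  atom 5: C, bond orders sum to 4 (valence 4) → 0 H
  atom 6: C, bond orders sum to 4 (valence 4) → 0 H
  atom 7: C, bond orders sum to 4 (valence 4) → 0 H
  atom 8: O, bond orders sum to 2 (valence 2) → 0 H
  atom 9: N, bond orders sum to 1 (valence 3) → 2 H
  atom 10: C, bond orders sum to 4 (valence 4) → 0 H
  atom 11: S, bond orders sum to 1 (valence 2) → 1 H
  atom 12: C, bond orders sum to 4 (valence 4) → 0 H
  atom 13: N, bond orders sum to 1 (valence 3) → 2 H
  atom 14: C, bond orders sum to 4 (valence 4) → 0 H
  atom 15: C, bond orders sum to 3 (valence 4) → 1 H
  atom 16: C, bond orders sum to 4 (valence 4) → 0 H
  atom 17: Br (halogen, monovalent) → 0 H
  atom 18: C, bond orders sum to 3 (valence 4) → 1 H
  atom 19: C, bond orders sum to 3 (valence 4) → 1 H
  atom 20: C, bond orders sum to 4 (valence 4) → 0 H
  atom 21: O, bond orders sum to 1 (valence 2) → 1 H
Totals → C:15, H:15, Br:1, N:2, O:2, S:1.
In Hill order: C15H15BrN2O2S.

C15H15BrN2O2S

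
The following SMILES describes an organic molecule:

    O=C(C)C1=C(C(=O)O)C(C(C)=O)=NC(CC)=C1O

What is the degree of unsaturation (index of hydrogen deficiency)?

Molecular formula: C12H13NO5.
DoU = (2C + 2 + N − H − X) / 2, where X is the halogen count and O/S are ignored.
    = (2·12 + 2 + 1 − 13 − 0) / 2 = 14 / 2 = 7.

7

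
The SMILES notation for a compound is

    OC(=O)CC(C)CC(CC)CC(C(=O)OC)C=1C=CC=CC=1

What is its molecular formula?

C18H26O4

Walk through each heavy atom and fill implicit hydrogens from standard valence (C 4, N 3, O 2, S 2, halogen 1):
  atom 1: O, bond orders sum to 1 (valence 2) → 1 H
  atom 2: C, bond orders sum to 4 (valence 4) → 0 H
  atom 3: O, bond orders sum to 2 (valence 2) → 0 H
  atom 4: C, bond orders sum to 2 (valence 4) → 2 H
  atom 5: C, bond orders sum to 3 (valence 4) → 1 H
  atom 6: C, bond orders sum to 1 (valence 4) → 3 H
  atom 7: C, bond orders sum to 2 (valence 4) → 2 H
  atom 8: C, bond orders sum to 3 (valence 4) → 1 H
  atom 9: C, bond orders sum to 2 (valence 4) → 2 H
  atom 10: C, bond orders sum to 1 (valence 4) → 3 H
  atom 11: C, bond orders sum to 2 (valence 4) → 2 H
  atom 12: C, bond orders sum to 3 (valence 4) → 1 H
  atom 13: C, bond orders sum to 4 (valence 4) → 0 H
  atom 14: O, bond orders sum to 2 (valence 2) → 0 H
  atom 15: O, bond orders sum to 2 (valence 2) → 0 H
  atom 16: C, bond orders sum to 1 (valence 4) → 3 H
  atom 17: C, bond orders sum to 4 (valence 4) → 0 H
  atom 18: C, bond orders sum to 3 (valence 4) → 1 H
  atom 19: C, bond orders sum to 3 (valence 4) → 1 H
  atom 20: C, bond orders sum to 3 (valence 4) → 1 H
  atom 21: C, bond orders sum to 3 (valence 4) → 1 H
  atom 22: C, bond orders sum to 3 (valence 4) → 1 H
Totals → C:18, H:26, O:4.
In Hill order: C18H26O4.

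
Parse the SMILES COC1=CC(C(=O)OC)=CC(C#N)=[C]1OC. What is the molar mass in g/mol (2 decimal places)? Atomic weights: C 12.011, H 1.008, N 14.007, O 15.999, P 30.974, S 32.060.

221.21 g/mol

First, the molecular formula is C11H11NO4 (counting implicit H from valence).
  C: 11 × 12.011 = 132.121
  H: 11 × 1.008 = 11.088
  N: 1 × 14.007 = 14.007
  O: 4 × 15.999 = 63.996
Sum: 11×12.011 + 11×1.008 + 1×14.007 + 4×15.999 = 221.212 → 221.21 g/mol.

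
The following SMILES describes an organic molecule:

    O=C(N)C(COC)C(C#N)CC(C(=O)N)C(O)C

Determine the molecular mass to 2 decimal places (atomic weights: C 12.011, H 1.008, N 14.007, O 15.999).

257.29 g/mol

First, the molecular formula is C11H19N3O4 (counting implicit H from valence).
  C: 11 × 12.011 = 132.121
  H: 19 × 1.008 = 19.152
  N: 3 × 14.007 = 42.021
  O: 4 × 15.999 = 63.996
Sum: 11×12.011 + 19×1.008 + 3×14.007 + 4×15.999 = 257.290 → 257.29 g/mol.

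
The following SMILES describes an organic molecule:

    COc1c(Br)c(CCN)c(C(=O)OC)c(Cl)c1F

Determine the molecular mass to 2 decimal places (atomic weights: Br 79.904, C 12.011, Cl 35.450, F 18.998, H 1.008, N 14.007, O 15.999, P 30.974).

First, the molecular formula is C11H12BrClFNO3 (counting implicit H from valence).
  Br: 1 × 79.904 = 79.904
  C: 11 × 12.011 = 132.121
  Cl: 1 × 35.450 = 35.450
  F: 1 × 18.998 = 18.998
  H: 12 × 1.008 = 12.096
  N: 1 × 14.007 = 14.007
  O: 3 × 15.999 = 47.997
Sum: 1×79.904 + 11×12.011 + 1×35.450 + 1×18.998 + 12×1.008 + 1×14.007 + 3×15.999 = 340.573 → 340.57 g/mol.

340.57 g/mol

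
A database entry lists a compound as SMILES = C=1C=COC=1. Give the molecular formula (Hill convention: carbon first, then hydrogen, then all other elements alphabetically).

Walk through each heavy atom and fill implicit hydrogens from standard valence (C 4, N 3, O 2, S 2, halogen 1):
  atom 1: C, bond orders sum to 3 (valence 4) → 1 H
  atom 2: C, bond orders sum to 3 (valence 4) → 1 H
  atom 3: C, bond orders sum to 3 (valence 4) → 1 H
  atom 4: O, bond orders sum to 2 (valence 2) → 0 H
  atom 5: C, bond orders sum to 3 (valence 4) → 1 H
Totals → C:4, H:4, O:1.
In Hill order: C4H4O.

C4H4O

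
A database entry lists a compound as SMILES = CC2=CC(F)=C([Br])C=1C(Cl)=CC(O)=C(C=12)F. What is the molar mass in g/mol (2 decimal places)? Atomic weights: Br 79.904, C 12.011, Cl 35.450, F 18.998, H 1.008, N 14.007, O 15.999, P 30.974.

307.52 g/mol

First, the molecular formula is C11H6BrClF2O (counting implicit H from valence).
  Br: 1 × 79.904 = 79.904
  C: 11 × 12.011 = 132.121
  Cl: 1 × 35.450 = 35.450
  F: 2 × 18.998 = 37.996
  H: 6 × 1.008 = 6.048
  O: 1 × 15.999 = 15.999
Sum: 1×79.904 + 11×12.011 + 1×35.450 + 2×18.998 + 6×1.008 + 1×15.999 = 307.518 → 307.52 g/mol.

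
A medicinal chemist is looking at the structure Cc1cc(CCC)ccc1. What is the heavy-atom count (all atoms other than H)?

Every atom symbol written in the SMILES (organic subset) is one heavy atom; implicit H are not written.
Heavy atoms by element → C:10.
Total: 10.

10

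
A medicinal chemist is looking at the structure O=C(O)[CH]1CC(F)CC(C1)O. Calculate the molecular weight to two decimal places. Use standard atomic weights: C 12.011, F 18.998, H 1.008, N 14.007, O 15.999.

First, the molecular formula is C7H11FO3 (counting implicit H from valence).
  C: 7 × 12.011 = 84.077
  F: 1 × 18.998 = 18.998
  H: 11 × 1.008 = 11.088
  O: 3 × 15.999 = 47.997
Sum: 7×12.011 + 1×18.998 + 11×1.008 + 3×15.999 = 162.160 → 162.16 g/mol.

162.16 g/mol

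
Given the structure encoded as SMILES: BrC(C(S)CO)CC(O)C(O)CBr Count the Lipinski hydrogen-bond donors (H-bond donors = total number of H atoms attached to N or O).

3

Donors: find every N or O and count the H atoms it carries.
  atom 6 (O): bond orders sum to 1 → 1 H
  atom 9 (O): bond orders sum to 1 → 1 H
  atom 11 (O): bond orders sum to 1 → 1 H
Lipinski HBD = 3.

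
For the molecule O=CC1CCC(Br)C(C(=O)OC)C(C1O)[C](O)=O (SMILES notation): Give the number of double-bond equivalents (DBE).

4

Degree of unsaturation = (number of rings) + (number of π bonds).
Ring closures in the SMILES: 1.
π bonds: 3 double bonds (each 1 DoU) → 3 DoU from unsaturation.
Total DoU = 1 + 3 = 4.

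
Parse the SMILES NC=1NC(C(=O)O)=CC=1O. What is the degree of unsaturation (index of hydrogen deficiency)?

Degree of unsaturation = (number of rings) + (number of π bonds).
Ring closures in the SMILES: 1.
π bonds: 3 double bonds (each 1 DoU) → 3 DoU from unsaturation.
Total DoU = 1 + 3 = 4.

4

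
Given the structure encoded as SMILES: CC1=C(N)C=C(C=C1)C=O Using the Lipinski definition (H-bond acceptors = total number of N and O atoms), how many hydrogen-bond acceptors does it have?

2

N atoms: 1; O atoms: 1.
Lipinski HBA = 1 + 1 = 2.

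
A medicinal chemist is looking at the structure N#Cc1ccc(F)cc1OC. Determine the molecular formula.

Walk through each heavy atom and fill implicit hydrogens from standard valence (C 4, N 3, O 2, S 2, halogen 1); for lowercase aromatic atoms, an aromatic c carries 1 H when it has two neighbours and 0 H with three, and aromatic n carries 0 H:
  atom 1: N, bond orders sum to 3 (valence 3) → 0 H
  atom 2: C, bond orders sum to 4 (valence 4) → 0 H
  atom 3: aromatic c, 3 neighbours → 0 H
  atom 4: aromatic c, 2 neighbours → 1 H
  atom 5: aromatic c, 2 neighbours → 1 H
  atom 6: aromatic c, 3 neighbours → 0 H
  atom 7: F (halogen, monovalent) → 0 H
  atom 8: aromatic c, 2 neighbours → 1 H
  atom 9: aromatic c, 3 neighbours → 0 H
  atom 10: O, bond orders sum to 2 (valence 2) → 0 H
  atom 11: C, bond orders sum to 1 (valence 4) → 3 H
Totals → C:8, H:6, F:1, N:1, O:1.
In Hill order: C8H6FNO.

C8H6FNO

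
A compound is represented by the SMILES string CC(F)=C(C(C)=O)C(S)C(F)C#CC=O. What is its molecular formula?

Walk through each heavy atom and fill implicit hydrogens from standard valence (C 4, N 3, O 2, S 2, halogen 1):
  atom 1: C, bond orders sum to 1 (valence 4) → 3 H
  atom 2: C, bond orders sum to 4 (valence 4) → 0 H
  atom 3: F (halogen, monovalent) → 0 H
  atom 4: C, bond orders sum to 4 (valence 4) → 0 H
  atom 5: C, bond orders sum to 4 (valence 4) → 0 H
  atom 6: C, bond orders sum to 1 (valence 4) → 3 H
  atom 7: O, bond orders sum to 2 (valence 2) → 0 H
  atom 8: C, bond orders sum to 3 (valence 4) → 1 H
  atom 9: S, bond orders sum to 1 (valence 2) → 1 H
  atom 10: C, bond orders sum to 3 (valence 4) → 1 H
  atom 11: F (halogen, monovalent) → 0 H
  atom 12: C, bond orders sum to 4 (valence 4) → 0 H
  atom 13: C, bond orders sum to 4 (valence 4) → 0 H
  atom 14: C, bond orders sum to 3 (valence 4) → 1 H
  atom 15: O, bond orders sum to 2 (valence 2) → 0 H
Totals → C:10, H:10, F:2, O:2, S:1.
In Hill order: C10H10F2O2S.

C10H10F2O2S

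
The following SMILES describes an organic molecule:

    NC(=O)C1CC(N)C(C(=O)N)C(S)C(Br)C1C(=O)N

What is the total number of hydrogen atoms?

17

Walk through each heavy atom and fill implicit hydrogens from standard valence (C 4, N 3, O 2, S 2, halogen 1):
  atom 1: N, bond orders sum to 1 (valence 3) → 2 H
  atom 2: C, bond orders sum to 4 (valence 4) → 0 H
  atom 3: O, bond orders sum to 2 (valence 2) → 0 H
  atom 4: C, bond orders sum to 3 (valence 4) → 1 H
  atom 5: C, bond orders sum to 2 (valence 4) → 2 H
  atom 6: C, bond orders sum to 3 (valence 4) → 1 H
  atom 7: N, bond orders sum to 1 (valence 3) → 2 H
  atom 8: C, bond orders sum to 3 (valence 4) → 1 H
  atom 9: C, bond orders sum to 4 (valence 4) → 0 H
  atom 10: O, bond orders sum to 2 (valence 2) → 0 H
  atom 11: N, bond orders sum to 1 (valence 3) → 2 H
  atom 12: C, bond orders sum to 3 (valence 4) → 1 H
  atom 13: S, bond orders sum to 1 (valence 2) → 1 H
  atom 14: C, bond orders sum to 3 (valence 4) → 1 H
  atom 15: Br (halogen, monovalent) → 0 H
  atom 16: C, bond orders sum to 3 (valence 4) → 1 H
  atom 17: C, bond orders sum to 4 (valence 4) → 0 H
  atom 18: O, bond orders sum to 2 (valence 2) → 0 H
  atom 19: N, bond orders sum to 1 (valence 3) → 2 H
Total hydrogens: 17.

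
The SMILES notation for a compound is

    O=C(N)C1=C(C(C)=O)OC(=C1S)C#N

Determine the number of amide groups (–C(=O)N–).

The amide motif appears at heavy-atom position 2 in the SMILES.
Other groups present: 1 ketone, 1 nitrile, 1 thiol.
Amide count: 1.

1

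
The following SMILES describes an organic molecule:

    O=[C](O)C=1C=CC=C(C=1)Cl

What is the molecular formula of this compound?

Walk through each heavy atom and fill implicit hydrogens from standard valence (C 4, N 3, O 2, S 2, halogen 1):
  atom 1: O, bond orders sum to 2 (valence 2) → 0 H
  atom 2: C with explicit H count 0
  atom 3: O, bond orders sum to 1 (valence 2) → 1 H
  atom 4: C, bond orders sum to 4 (valence 4) → 0 H
  atom 5: C, bond orders sum to 3 (valence 4) → 1 H
  atom 6: C, bond orders sum to 3 (valence 4) → 1 H
  atom 7: C, bond orders sum to 3 (valence 4) → 1 H
  atom 8: C, bond orders sum to 4 (valence 4) → 0 H
  atom 9: C, bond orders sum to 3 (valence 4) → 1 H
  atom 10: Cl (halogen, monovalent) → 0 H
Totals → C:7, H:5, Cl:1, O:2.

C7H5ClO2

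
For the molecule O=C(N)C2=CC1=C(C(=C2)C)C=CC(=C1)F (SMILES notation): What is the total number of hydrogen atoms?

Walk through each heavy atom and fill implicit hydrogens from standard valence (C 4, N 3, O 2, S 2, halogen 1):
  atom 1: O, bond orders sum to 2 (valence 2) → 0 H
  atom 2: C, bond orders sum to 4 (valence 4) → 0 H
  atom 3: N, bond orders sum to 1 (valence 3) → 2 H
  atom 4: C, bond orders sum to 4 (valence 4) → 0 H
  atom 5: C, bond orders sum to 3 (valence 4) → 1 H
  atom 6: C, bond orders sum to 4 (valence 4) → 0 H
  atom 7: C, bond orders sum to 4 (valence 4) → 0 H
  atom 8: C, bond orders sum to 4 (valence 4) → 0 H
  atom 9: C, bond orders sum to 3 (valence 4) → 1 H
  atom 10: C, bond orders sum to 1 (valence 4) → 3 H
  atom 11: C, bond orders sum to 3 (valence 4) → 1 H
  atom 12: C, bond orders sum to 3 (valence 4) → 1 H
  atom 13: C, bond orders sum to 4 (valence 4) → 0 H
  atom 14: C, bond orders sum to 3 (valence 4) → 1 H
  atom 15: F (halogen, monovalent) → 0 H
Total hydrogens: 10.

10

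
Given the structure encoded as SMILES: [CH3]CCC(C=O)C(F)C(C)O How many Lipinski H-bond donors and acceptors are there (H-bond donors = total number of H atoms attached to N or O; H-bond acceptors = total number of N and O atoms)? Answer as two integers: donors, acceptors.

1, 2

Donors: find every N or O and count the H atoms it carries.
  atom 6 (O): bond orders sum to 2 → 0 H
  atom 11 (O): bond orders sum to 1 → 1 H
Lipinski HBD = 1.
Acceptors: N atoms = 0, O atoms = 2 → HBA = 2.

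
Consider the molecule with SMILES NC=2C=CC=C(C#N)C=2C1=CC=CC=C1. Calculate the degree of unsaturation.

10

Degree of unsaturation = (number of rings) + (number of π bonds).
Ring closures in the SMILES: 2.
π bonds: 6 double bonds (each 1 DoU), 1 triple bond (each 2 DoU) → 8 DoU from unsaturation.
Total DoU = 2 + 8 = 10.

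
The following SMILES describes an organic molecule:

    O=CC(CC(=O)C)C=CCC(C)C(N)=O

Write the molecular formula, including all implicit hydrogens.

Walk through each heavy atom and fill implicit hydrogens from standard valence (C 4, N 3, O 2, S 2, halogen 1):
  atom 1: O, bond orders sum to 2 (valence 2) → 0 H
  atom 2: C, bond orders sum to 3 (valence 4) → 1 H
  atom 3: C, bond orders sum to 3 (valence 4) → 1 H
  atom 4: C, bond orders sum to 2 (valence 4) → 2 H
  atom 5: C, bond orders sum to 4 (valence 4) → 0 H
  atom 6: O, bond orders sum to 2 (valence 2) → 0 H
  atom 7: C, bond orders sum to 1 (valence 4) → 3 H
  atom 8: C, bond orders sum to 3 (valence 4) → 1 H
  atom 9: C, bond orders sum to 3 (valence 4) → 1 H
  atom 10: C, bond orders sum to 2 (valence 4) → 2 H
  atom 11: C, bond orders sum to 3 (valence 4) → 1 H
  atom 12: C, bond orders sum to 1 (valence 4) → 3 H
  atom 13: C, bond orders sum to 4 (valence 4) → 0 H
  atom 14: N, bond orders sum to 1 (valence 3) → 2 H
  atom 15: O, bond orders sum to 2 (valence 2) → 0 H
Totals → C:11, H:17, N:1, O:3.

C11H17NO3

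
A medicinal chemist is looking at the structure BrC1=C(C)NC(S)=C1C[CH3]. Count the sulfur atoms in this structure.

1

Scan the SMILES for S atoms (remember two-letter symbols like Cl and Br are single atoms).
Sulfur count: 1.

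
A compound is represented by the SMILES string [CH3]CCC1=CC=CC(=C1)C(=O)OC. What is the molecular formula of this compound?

Walk through each heavy atom and fill implicit hydrogens from standard valence (C 4, N 3, O 2, S 2, halogen 1):
  atom 1: C with explicit H count 3
  atom 2: C, bond orders sum to 2 (valence 4) → 2 H
  atom 3: C, bond orders sum to 2 (valence 4) → 2 H
  atom 4: C, bond orders sum to 4 (valence 4) → 0 H
  atom 5: C, bond orders sum to 3 (valence 4) → 1 H
  atom 6: C, bond orders sum to 3 (valence 4) → 1 H
  atom 7: C, bond orders sum to 3 (valence 4) → 1 H
  atom 8: C, bond orders sum to 4 (valence 4) → 0 H
  atom 9: C, bond orders sum to 3 (valence 4) → 1 H
  atom 10: C, bond orders sum to 4 (valence 4) → 0 H
  atom 11: O, bond orders sum to 2 (valence 2) → 0 H
  atom 12: O, bond orders sum to 2 (valence 2) → 0 H
  atom 13: C, bond orders sum to 1 (valence 4) → 3 H
Totals → C:11, H:14, O:2.
In Hill order: C11H14O2.

C11H14O2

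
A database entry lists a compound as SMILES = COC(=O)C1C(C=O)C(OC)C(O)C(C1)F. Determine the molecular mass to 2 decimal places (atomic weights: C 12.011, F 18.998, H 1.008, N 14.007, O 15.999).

First, the molecular formula is C10H15FO5 (counting implicit H from valence).
  C: 10 × 12.011 = 120.110
  F: 1 × 18.998 = 18.998
  H: 15 × 1.008 = 15.120
  O: 5 × 15.999 = 79.995
Sum: 10×12.011 + 1×18.998 + 15×1.008 + 5×15.999 = 234.223 → 234.22 g/mol.

234.22 g/mol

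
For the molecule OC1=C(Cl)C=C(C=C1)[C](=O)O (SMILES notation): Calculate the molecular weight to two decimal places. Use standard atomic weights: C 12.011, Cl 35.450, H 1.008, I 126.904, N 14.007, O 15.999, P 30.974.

First, the molecular formula is C7H5ClO3 (counting implicit H from valence).
  C: 7 × 12.011 = 84.077
  Cl: 1 × 35.450 = 35.450
  H: 5 × 1.008 = 5.040
  O: 3 × 15.999 = 47.997
Sum: 7×12.011 + 1×35.450 + 5×1.008 + 3×15.999 = 172.564 → 172.56 g/mol.

172.56 g/mol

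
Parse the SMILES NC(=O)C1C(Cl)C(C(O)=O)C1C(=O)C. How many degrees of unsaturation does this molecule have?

4

Molecular formula: C8H10ClNO4.
DoU = (2C + 2 + N − H − X) / 2, where X is the halogen count and O/S are ignored.
    = (2·8 + 2 + 1 − 10 − 1) / 2 = 8 / 2 = 4.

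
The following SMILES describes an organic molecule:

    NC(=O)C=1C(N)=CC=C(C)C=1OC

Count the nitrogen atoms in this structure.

Scan the SMILES for N atoms (remember two-letter symbols like Cl and Br are single atoms).
Nitrogen count: 2.

2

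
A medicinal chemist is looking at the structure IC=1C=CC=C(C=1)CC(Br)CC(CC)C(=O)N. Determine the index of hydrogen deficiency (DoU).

Degree of unsaturation = (number of rings) + (number of π bonds).
Ring closures in the SMILES: 1.
π bonds: 4 double bonds (each 1 DoU) → 4 DoU from unsaturation.
Total DoU = 1 + 4 = 5.

5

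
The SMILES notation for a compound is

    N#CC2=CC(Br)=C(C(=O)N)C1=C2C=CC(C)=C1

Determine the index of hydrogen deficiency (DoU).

10

Molecular formula: C13H9BrN2O.
DoU = (2C + 2 + N − H − X) / 2, where X is the halogen count and O/S are ignored.
    = (2·13 + 2 + 2 − 9 − 1) / 2 = 20 / 2 = 10.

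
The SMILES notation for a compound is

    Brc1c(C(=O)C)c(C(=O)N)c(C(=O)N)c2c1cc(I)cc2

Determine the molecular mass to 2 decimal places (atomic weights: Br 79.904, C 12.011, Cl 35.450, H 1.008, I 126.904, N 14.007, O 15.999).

461.05 g/mol

First, the molecular formula is C14H10BrIN2O3 (counting implicit H from valence).
  Br: 1 × 79.904 = 79.904
  C: 14 × 12.011 = 168.154
  H: 10 × 1.008 = 10.080
  I: 1 × 126.904 = 126.904
  N: 2 × 14.007 = 28.014
  O: 3 × 15.999 = 47.997
Sum: 1×79.904 + 14×12.011 + 10×1.008 + 1×126.904 + 2×14.007 + 3×15.999 = 461.053 → 461.05 g/mol.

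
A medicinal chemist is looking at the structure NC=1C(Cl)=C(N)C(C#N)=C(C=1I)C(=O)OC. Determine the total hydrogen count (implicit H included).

Walk through each heavy atom and fill implicit hydrogens from standard valence (C 4, N 3, O 2, S 2, halogen 1):
  atom 1: N, bond orders sum to 1 (valence 3) → 2 H
  atom 2: C, bond orders sum to 4 (valence 4) → 0 H
  atom 3: C, bond orders sum to 4 (valence 4) → 0 H
  atom 4: Cl (halogen, monovalent) → 0 H
  atom 5: C, bond orders sum to 4 (valence 4) → 0 H
  atom 6: N, bond orders sum to 1 (valence 3) → 2 H
  atom 7: C, bond orders sum to 4 (valence 4) → 0 H
  atom 8: C, bond orders sum to 4 (valence 4) → 0 H
  atom 9: N, bond orders sum to 3 (valence 3) → 0 H
  atom 10: C, bond orders sum to 4 (valence 4) → 0 H
  atom 11: C, bond orders sum to 4 (valence 4) → 0 H
  atom 12: I (halogen, monovalent) → 0 H
  atom 13: C, bond orders sum to 4 (valence 4) → 0 H
  atom 14: O, bond orders sum to 2 (valence 2) → 0 H
  atom 15: O, bond orders sum to 2 (valence 2) → 0 H
  atom 16: C, bond orders sum to 1 (valence 4) → 3 H
Total hydrogens: 7.

7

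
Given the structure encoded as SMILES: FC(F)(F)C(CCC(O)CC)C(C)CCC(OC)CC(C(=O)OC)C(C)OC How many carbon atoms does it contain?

Count every carbon token in the SMILES (each C, including those in ring-closure positions and inside branches).
Carbon count: 20.

20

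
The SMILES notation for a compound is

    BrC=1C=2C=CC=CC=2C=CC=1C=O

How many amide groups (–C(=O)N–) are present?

0

Scan the SMILES for the amide motif — none present.
Groups that are present: 1 aldehyde.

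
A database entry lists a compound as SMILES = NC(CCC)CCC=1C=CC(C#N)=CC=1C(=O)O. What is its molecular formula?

Walk through each heavy atom and fill implicit hydrogens from standard valence (C 4, N 3, O 2, S 2, halogen 1):
  atom 1: N, bond orders sum to 1 (valence 3) → 2 H
  atom 2: C, bond orders sum to 3 (valence 4) → 1 H
  atom 3: C, bond orders sum to 2 (valence 4) → 2 H
  atom 4: C, bond orders sum to 2 (valence 4) → 2 H
  atom 5: C, bond orders sum to 1 (valence 4) → 3 H
  atom 6: C, bond orders sum to 2 (valence 4) → 2 H
  atom 7: C, bond orders sum to 2 (valence 4) → 2 H
  atom 8: C, bond orders sum to 4 (valence 4) → 0 H
  atom 9: C, bond orders sum to 3 (valence 4) → 1 H
  atom 10: C, bond orders sum to 3 (valence 4) → 1 H
  atom 11: C, bond orders sum to 4 (valence 4) → 0 H
  atom 12: C, bond orders sum to 4 (valence 4) → 0 H
  atom 13: N, bond orders sum to 3 (valence 3) → 0 H
  atom 14: C, bond orders sum to 3 (valence 4) → 1 H
  atom 15: C, bond orders sum to 4 (valence 4) → 0 H
  atom 16: C, bond orders sum to 4 (valence 4) → 0 H
  atom 17: O, bond orders sum to 2 (valence 2) → 0 H
  atom 18: O, bond orders sum to 1 (valence 2) → 1 H
Totals → C:14, H:18, N:2, O:2.
In Hill order: C14H18N2O2.

C14H18N2O2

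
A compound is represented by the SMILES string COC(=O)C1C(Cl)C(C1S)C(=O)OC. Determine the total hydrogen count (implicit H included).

Walk through each heavy atom and fill implicit hydrogens from standard valence (C 4, N 3, O 2, S 2, halogen 1):
  atom 1: C, bond orders sum to 1 (valence 4) → 3 H
  atom 2: O, bond orders sum to 2 (valence 2) → 0 H
  atom 3: C, bond orders sum to 4 (valence 4) → 0 H
  atom 4: O, bond orders sum to 2 (valence 2) → 0 H
  atom 5: C, bond orders sum to 3 (valence 4) → 1 H
  atom 6: C, bond orders sum to 3 (valence 4) → 1 H
  atom 7: Cl (halogen, monovalent) → 0 H
  atom 8: C, bond orders sum to 3 (valence 4) → 1 H
  atom 9: C, bond orders sum to 3 (valence 4) → 1 H
  atom 10: S, bond orders sum to 1 (valence 2) → 1 H
  atom 11: C, bond orders sum to 4 (valence 4) → 0 H
  atom 12: O, bond orders sum to 2 (valence 2) → 0 H
  atom 13: O, bond orders sum to 2 (valence 2) → 0 H
  atom 14: C, bond orders sum to 1 (valence 4) → 3 H
Total hydrogens: 11.

11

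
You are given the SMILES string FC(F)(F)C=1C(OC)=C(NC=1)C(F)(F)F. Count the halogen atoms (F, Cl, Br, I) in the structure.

6

Halogen atoms appear at heavy-atom positions 1, 3, 4, 13, 14, 15 (6×F).
Other groups present: 1 ether.
Halogen count: 6.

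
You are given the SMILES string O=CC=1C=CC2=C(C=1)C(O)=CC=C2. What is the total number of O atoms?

2

Scan the SMILES for O atoms (remember two-letter symbols like Cl and Br are single atoms).
Oxygen count: 2.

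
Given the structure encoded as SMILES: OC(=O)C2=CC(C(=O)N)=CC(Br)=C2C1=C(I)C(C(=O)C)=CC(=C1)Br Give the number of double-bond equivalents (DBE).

11

Degree of unsaturation = (number of rings) + (number of π bonds).
Ring closures in the SMILES: 2.
π bonds: 9 double bonds (each 1 DoU) → 9 DoU from unsaturation.
Total DoU = 2 + 9 = 11.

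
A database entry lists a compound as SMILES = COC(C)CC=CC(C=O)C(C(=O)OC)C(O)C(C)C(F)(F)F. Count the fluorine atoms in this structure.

3

Scan the SMILES for F atoms (remember two-letter symbols like Cl and Br are single atoms).
Fluorine count: 3.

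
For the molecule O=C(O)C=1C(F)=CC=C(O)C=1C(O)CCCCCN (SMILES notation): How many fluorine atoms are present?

Scan the SMILES for F atoms (remember two-letter symbols like Cl and Br are single atoms).
Fluorine count: 1.

1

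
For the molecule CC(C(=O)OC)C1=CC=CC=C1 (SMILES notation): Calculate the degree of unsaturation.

Molecular formula: C10H12O2.
DoU = (2C + 2 + N − H − X) / 2, where X is the halogen count and O/S are ignored.
    = (2·10 + 2 + 0 − 12 − 0) / 2 = 10 / 2 = 5.

5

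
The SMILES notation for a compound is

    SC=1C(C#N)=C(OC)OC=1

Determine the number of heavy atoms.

10

Every atom symbol written in the SMILES (organic subset) is one heavy atom; implicit H are not written.
Heavy atoms by element → C:6, N:1, O:2, S:1.
Total: 10.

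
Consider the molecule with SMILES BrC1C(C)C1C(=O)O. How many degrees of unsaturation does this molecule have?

2

Degree of unsaturation = (number of rings) + (number of π bonds).
Ring closures in the SMILES: 1.
π bonds: 1 double bond (each 1 DoU) → 1 DoU from unsaturation.
Total DoU = 1 + 1 = 2.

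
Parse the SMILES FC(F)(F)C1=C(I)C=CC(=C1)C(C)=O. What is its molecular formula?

C9H6F3IO

Walk through each heavy atom and fill implicit hydrogens from standard valence (C 4, N 3, O 2, S 2, halogen 1):
  atom 1: F (halogen, monovalent) → 0 H
  atom 2: C, bond orders sum to 4 (valence 4) → 0 H
  atom 3: F (halogen, monovalent) → 0 H
  atom 4: F (halogen, monovalent) → 0 H
  atom 5: C, bond orders sum to 4 (valence 4) → 0 H
  atom 6: C, bond orders sum to 4 (valence 4) → 0 H
  atom 7: I (halogen, monovalent) → 0 H
  atom 8: C, bond orders sum to 3 (valence 4) → 1 H
  atom 9: C, bond orders sum to 3 (valence 4) → 1 H
  atom 10: C, bond orders sum to 4 (valence 4) → 0 H
  atom 11: C, bond orders sum to 3 (valence 4) → 1 H
  atom 12: C, bond orders sum to 4 (valence 4) → 0 H
  atom 13: C, bond orders sum to 1 (valence 4) → 3 H
  atom 14: O, bond orders sum to 2 (valence 2) → 0 H
Totals → C:9, H:6, F:3, I:1, O:1.
In Hill order: C9H6F3IO.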